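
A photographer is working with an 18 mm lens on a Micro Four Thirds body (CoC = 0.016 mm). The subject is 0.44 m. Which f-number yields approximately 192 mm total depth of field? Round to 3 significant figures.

Write h = H − f = f²/(N·c). The thin-lens limits are Dn = s·h/(h + (s−f)) and Df = s·h/(h − (s−f)), so DoF = Df − Dn = 2·s·(s−f)·h / (h² − (s−f)²).
That is a quadratic in h: DoF·h² − 2·s·(s−f)·h − DoF·(s−f)² = 0 ⇒ h = (s−f)·(s + √(s² + DoF²)) / DoF = 422 × (440 + √(440² + 192²)) / 192 = 422 × (440 + 480.067) / 192 ≈ 2022.2 mm.
Then N = f²/(c·h) = 18² / (0.016 × 2022.2) = 324 / 32.356 ≈ 10.

f/10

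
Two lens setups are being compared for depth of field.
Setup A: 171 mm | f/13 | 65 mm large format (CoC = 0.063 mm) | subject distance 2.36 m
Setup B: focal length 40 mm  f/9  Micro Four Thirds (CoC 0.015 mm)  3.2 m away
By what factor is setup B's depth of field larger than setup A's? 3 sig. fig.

Setup A: H = 171²/(13×0.063) + 171 ≈ 35874.3 mm; DoF = Df − Dn = 2514.14 − 2223.67 ≈ 290.47 mm.
Setup B: H = 40²/(9×0.015) + 40 ≈ 11891.9 mm; DoF = Df − Dn = 4363.4 − 2526.4 ≈ 1837.0 mm.
Ratio = 1837.0 / 290.47 ≈ 6.32.

6.32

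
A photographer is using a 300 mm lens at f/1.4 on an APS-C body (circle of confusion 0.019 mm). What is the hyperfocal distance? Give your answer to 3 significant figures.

Hyperfocal distance H = f²/(N·c) + f = 300²/(1.4 × 0.019) + 300 = 90000/0.0266 + 300 ≈ 3383758.6 mm ≈ 3380 m.

3380 m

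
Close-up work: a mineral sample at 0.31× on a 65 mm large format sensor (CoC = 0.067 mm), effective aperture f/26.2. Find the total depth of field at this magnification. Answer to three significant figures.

At magnification m, DoF ≈ 2·N_eff·c/m² = 2 × 26.2 × 0.067 / 0.31² = 3.511 / 0.0961 ≈ 36.5 mm.

36.5 mm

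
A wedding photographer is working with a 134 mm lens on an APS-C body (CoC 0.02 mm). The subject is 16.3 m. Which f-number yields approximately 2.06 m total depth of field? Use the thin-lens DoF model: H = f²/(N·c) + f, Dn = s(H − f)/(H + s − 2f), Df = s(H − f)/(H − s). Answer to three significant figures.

Write h = H − f = f²/(N·c). The thin-lens limits are Dn = s·h/(h + (s−f)) and Df = s·h/(h − (s−f)), so DoF = Df − Dn = 2·s·(s−f)·h / (h² − (s−f)²).
That is a quadratic in h: DoF·h² − 2·s·(s−f)·h − DoF·(s−f)² = 0 ⇒ h = (s−f)·(s + √(s² + DoF²)) / DoF = 16166 × (16300 + √(16300² + 2060²)) / 2060 = 16166 × (16300 + 16429.7) / 2060 ≈ 256848 mm.
Then N = f²/(c·h) = 134² / (0.02 × 256848) = 17956 / 5137.0 ≈ 3.50.

f/3.50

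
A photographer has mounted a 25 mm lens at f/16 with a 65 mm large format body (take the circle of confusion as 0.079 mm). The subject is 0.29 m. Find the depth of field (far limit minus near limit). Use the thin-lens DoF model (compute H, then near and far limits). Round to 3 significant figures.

Hyperfocal distance H = f²/(N·c) + f = 25²/(16 × 0.079) + 25 = 625/1.264 + 25 ≈ 519.5 mm ≈ 0.519 m.
Near limit Dn = s·(H − f)/(H + s − 2f) = 290 × (519.5 − 25) / (519.5 + 290 − 2 × 25) = 290 × 494.5 / 759.5 ≈ 188.81 mm.
Far limit Df = s·(H − f)/(H − s) = 290 × (519.5 − 25) / (519.5 − 290) = 290 × 494.5 / 229.5 ≈ 624.91 mm.
Depth of field = Df − Dn = 624.91 − 188.81 ≈ 436.10 mm.

436 mm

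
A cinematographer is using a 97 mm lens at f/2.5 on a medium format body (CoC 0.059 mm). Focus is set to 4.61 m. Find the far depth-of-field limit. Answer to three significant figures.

Hyperfocal distance H = f²/(N·c) + f = 97²/(2.5 × 0.059) + 97 = 9409/0.1475 + 97 ≈ 63886.8 mm ≈ 63.89 m.
Far limit Df = s·(H − f)/(H − s) = 4610 × (63886.8 − 97) / (63886.8 − 4610) = 4610 × 63789.8 / 59276.8 ≈ 4961.0 mm ≈ 4.96 m.

4.96 m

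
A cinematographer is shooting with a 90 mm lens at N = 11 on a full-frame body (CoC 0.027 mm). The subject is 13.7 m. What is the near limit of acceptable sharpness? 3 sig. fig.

9.14 m

Hyperfocal distance H = f²/(N·c) + f = 90²/(11 × 0.027) + 90 = 8100/0.297 + 90 ≈ 27362.7 mm ≈ 27.36 m.
Near limit Dn = s·(H − f)/(H + s − 2f) = 13700 × (27362.7 − 90) / (27362.7 + 13700 − 2 × 90) = 13700 × 27272.7 / 40882.7 ≈ 9139.2 mm ≈ 9.14 m.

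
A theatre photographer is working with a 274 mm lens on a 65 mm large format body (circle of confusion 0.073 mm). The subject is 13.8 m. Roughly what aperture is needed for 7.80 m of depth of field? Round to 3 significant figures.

Write h = H − f = f²/(N·c). The thin-lens limits are Dn = s·h/(h + (s−f)) and Df = s·h/(h − (s−f)), so DoF = Df − Dn = 2·s·(s−f)·h / (h² − (s−f)²).
That is a quadratic in h: DoF·h² − 2·s·(s−f)·h − DoF·(s−f)² = 0 ⇒ h = (s−f)·(s + √(s² + DoF²)) / DoF = 13526 × (13800 + √(13800² + 7800²)) / 7800 = 13526 × (13800 + 15851.8) / 7800 ≈ 51419 mm.
Then N = f²/(c·h) = 274² / (0.073 × 51419) = 75076 / 3753.6 ≈ 20.

f/20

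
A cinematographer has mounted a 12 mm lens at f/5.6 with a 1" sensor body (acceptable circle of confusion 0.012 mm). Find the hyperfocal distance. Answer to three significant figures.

2.15 m

Hyperfocal distance H = f²/(N·c) + f = 12²/(5.6 × 0.012) + 12 = 144/0.0672 + 12 ≈ 2154.9 mm ≈ 2.15 m.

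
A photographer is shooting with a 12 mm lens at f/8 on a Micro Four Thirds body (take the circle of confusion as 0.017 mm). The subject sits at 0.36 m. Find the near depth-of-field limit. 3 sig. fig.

Hyperfocal distance H = f²/(N·c) + f = 12²/(8 × 0.017) + 12 = 144/0.136 + 12 ≈ 1070.8 mm ≈ 1.071 m.
Near limit Dn = s·(H − f)/(H + s − 2f) = 360 × (1070.8 − 12) / (1070.8 + 360 − 2 × 12) = 360 × 1058.8 / 1406.8 ≈ 270.95 mm.

271 mm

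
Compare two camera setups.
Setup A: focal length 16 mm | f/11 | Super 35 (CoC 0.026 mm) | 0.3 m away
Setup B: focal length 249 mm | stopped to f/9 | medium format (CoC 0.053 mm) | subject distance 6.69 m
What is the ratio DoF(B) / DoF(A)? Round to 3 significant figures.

3.14

Setup A: H = 16²/(11×0.026) + 16 ≈ 911.1 mm; DoF = Df − Dn = 439.42 − 227.74 ≈ 211.68 mm.
Setup B: H = 249²/(9×0.053) + 249 ≈ 130230.1 mm; DoF = Df − Dn = 7038.80 − 6374.14 ≈ 664.66 mm.
Ratio = 664.66 / 211.68 ≈ 3.14.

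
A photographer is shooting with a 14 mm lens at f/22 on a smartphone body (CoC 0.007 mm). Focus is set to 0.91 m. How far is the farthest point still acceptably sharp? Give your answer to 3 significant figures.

Hyperfocal distance H = f²/(N·c) + f = 14²/(22 × 0.007) + 14 = 196/0.154 + 14 ≈ 1286.7 mm ≈ 1.287 m.
Far limit Df = s·(H − f)/(H − s) = 910 × (1286.7 − 14) / (1286.7 − 910) = 910 × 1272.7 / 376.7 ≈ 3074.3 mm ≈ 3.07 m.

3.07 m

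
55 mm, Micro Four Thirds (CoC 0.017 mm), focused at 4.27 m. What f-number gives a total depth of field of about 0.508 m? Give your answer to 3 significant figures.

f/2.50

Write h = H − f = f²/(N·c). The thin-lens limits are Dn = s·h/(h + (s−f)) and Df = s·h/(h − (s−f)), so DoF = Df − Dn = 2·s·(s−f)·h / (h² − (s−f)²).
That is a quadratic in h: DoF·h² − 2·s·(s−f)·h − DoF·(s−f)² = 0 ⇒ h = (s−f)·(s + √(s² + DoF²)) / DoF = 4215 × (4270 + √(4270² + 508²)) / 508 = 4215 × (4270 + 4300.11) / 508 ≈ 71108 mm.
Then N = f²/(c·h) = 55² / (0.017 × 71108) = 3025 / 1208.8 ≈ 2.50.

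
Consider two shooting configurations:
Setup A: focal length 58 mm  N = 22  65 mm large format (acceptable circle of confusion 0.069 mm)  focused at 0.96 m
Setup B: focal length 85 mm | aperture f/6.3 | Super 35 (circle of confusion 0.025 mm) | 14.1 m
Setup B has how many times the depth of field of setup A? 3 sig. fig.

Setup A: H = 58²/(22×0.069) + 58 ≈ 2274.1 mm; DoF = Df − Dn = 1618.96 − 682.29 ≈ 936.67 mm.
Setup B: H = 85²/(6.3×0.025) + 85 ≈ 45958.0 mm; DoF = Df − Dn = 20302.9 − 10800.3 ≈ 9502.6 mm.
Ratio = 9502.6 / 936.67 ≈ 10.1.

10.1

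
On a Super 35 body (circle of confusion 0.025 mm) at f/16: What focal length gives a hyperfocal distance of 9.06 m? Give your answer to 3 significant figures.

60.0 mm

From H = f²/(N·c) + f, with f ≪ H: f ≈ √(H·N·c) = √(9060 × 16 × 0.025) = √3624.0 ≈ 60.20 mm.
Exact: f² + N·c·f − N·c·H = 0 ⇒ f = (−N·c + √((N·c)² + 4·N·c·H))/2 = (−0.4 + √14496)/2 ≈ 60.000 mm ≈ 60.0 mm.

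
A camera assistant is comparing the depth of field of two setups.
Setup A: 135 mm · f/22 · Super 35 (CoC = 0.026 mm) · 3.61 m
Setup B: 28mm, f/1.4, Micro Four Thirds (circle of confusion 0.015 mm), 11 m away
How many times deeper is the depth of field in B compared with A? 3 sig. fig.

8.88

Setup A: H = 135²/(22×0.026) + 135 ≈ 31996.9 mm; DoF = Df − Dn = 4051.92 − 3255.00 ≈ 796.92 mm.
Setup B: H = 28²/(1.4×0.015) + 28 ≈ 37361.3 mm; DoF = Df − Dn = 15578.4 − 8501.5 ≈ 7076.9 mm.
Ratio = 7076.9 / 796.92 ≈ 8.88.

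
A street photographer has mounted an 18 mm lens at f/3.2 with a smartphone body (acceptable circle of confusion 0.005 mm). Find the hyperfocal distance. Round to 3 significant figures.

20.3 m

Hyperfocal distance H = f²/(N·c) + f = 18²/(3.2 × 0.005) + 18 = 324/0.016 + 18 ≈ 20268.0 mm ≈ 20.3 m.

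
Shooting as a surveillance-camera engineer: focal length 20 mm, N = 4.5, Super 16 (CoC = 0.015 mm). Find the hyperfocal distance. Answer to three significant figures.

5.95 m

Hyperfocal distance H = f²/(N·c) + f = 20²/(4.5 × 0.015) + 20 = 400/0.0675 + 20 ≈ 5945.9 mm ≈ 5.95 m.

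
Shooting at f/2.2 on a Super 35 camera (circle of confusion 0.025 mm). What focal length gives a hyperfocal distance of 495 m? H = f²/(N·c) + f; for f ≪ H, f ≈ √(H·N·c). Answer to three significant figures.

165 mm

From H = f²/(N·c) + f, with f ≪ H: f ≈ √(H·N·c) = √(495000 × 2.2 × 0.025) = √27225 ≈ 165.0 mm.
The +f correction barely moves this — solving exactly, f² + N·c·f − N·c·H = 0 ⇒ f = (−N·c + √((N·c)² + 4·N·c·H))/2 = (−0.055 + √108900)/2 ≈ 164.97 mm, so f ≈ 165 mm.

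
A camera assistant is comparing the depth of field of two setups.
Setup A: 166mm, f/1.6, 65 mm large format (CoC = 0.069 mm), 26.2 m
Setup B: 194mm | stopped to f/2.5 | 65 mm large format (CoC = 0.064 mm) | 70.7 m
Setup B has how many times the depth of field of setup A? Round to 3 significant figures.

8.43

Setup A: H = 166²/(1.6×0.069) + 166 ≈ 249767.4 mm; DoF = Df − Dn = 29250.9 − 23725.4 ≈ 5525.5 mm.
Setup B: H = 194²/(2.5×0.064) + 194 ≈ 235419.0 mm; DoF = Df − Dn = 100962 − 54396 ≈ 46566 mm.
Ratio = 46566 / 5525.5 ≈ 8.43.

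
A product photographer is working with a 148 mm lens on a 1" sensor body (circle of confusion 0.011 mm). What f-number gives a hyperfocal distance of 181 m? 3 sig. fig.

f/11

Rearrange H = f²/(N·c) + f for N: N = f² / ((H − f)·c).
N = 148² / ((181000 − 148) × 0.011) = 21904 / 1989 ≈ 11.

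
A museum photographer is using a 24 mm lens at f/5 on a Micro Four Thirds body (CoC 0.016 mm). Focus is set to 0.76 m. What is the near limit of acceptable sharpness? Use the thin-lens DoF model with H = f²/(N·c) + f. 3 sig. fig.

0.690 m

Hyperfocal distance H = f²/(N·c) + f = 24²/(5 × 0.016) + 24 = 576/0.08 + 24 ≈ 7224.0 mm ≈ 7.224 m.
Near limit Dn = s·(H − f)/(H + s − 2f) = 760 × (7224.0 − 24) / (7224.0 + 760 − 2 × 24) = 760 × 7200.0 / 7936.0 ≈ 689.52 mm ≈ 0.690 m.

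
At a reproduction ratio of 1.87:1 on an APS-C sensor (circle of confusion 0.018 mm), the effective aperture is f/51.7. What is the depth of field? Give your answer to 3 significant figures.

At magnification m, DoF ≈ 2·N_eff·c/m² = 2 × 51.7 × 0.018 / 1.87² = 1.861 / 3.497 ≈ 0.532 mm.

0.532 mm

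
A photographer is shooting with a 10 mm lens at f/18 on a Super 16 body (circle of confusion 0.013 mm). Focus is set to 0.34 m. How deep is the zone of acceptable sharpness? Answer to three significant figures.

1.30 m

Hyperfocal distance H = f²/(N·c) + f = 10²/(18 × 0.013) + 10 = 100/0.234 + 10 ≈ 437.4 mm ≈ 0.437 m.
Near limit Dn = s·(H − f)/(H + s − 2f) = 340 × (437.4 − 10) / (437.4 + 340 − 2 × 10) = 340 × 427.4 / 757.4 ≈ 191.9 mm.
Far limit Df = s·(H − f)/(H − s) = 340 × (437.4 − 10) / (437.4 − 340) = 340 × 427.4 / 97.4 ≈ 1492.5 mm.
Depth of field = Df − Dn = 1492.5 − 191.9 ≈ 1300.6 mm ≈ 1.30 m.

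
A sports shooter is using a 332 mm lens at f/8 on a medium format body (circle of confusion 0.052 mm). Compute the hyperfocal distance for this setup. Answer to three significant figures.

265 m

Hyperfocal distance H = f²/(N·c) + f = 332²/(8 × 0.052) + 332 = 110224/0.416 + 332 ≈ 265293.5 mm ≈ 265 m.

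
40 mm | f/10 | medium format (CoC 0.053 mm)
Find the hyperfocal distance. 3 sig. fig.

3.06 m

Hyperfocal distance H = f²/(N·c) + f = 40²/(10 × 0.053) + 40 = 1600/0.53 + 40 ≈ 3058.9 mm ≈ 3.06 m.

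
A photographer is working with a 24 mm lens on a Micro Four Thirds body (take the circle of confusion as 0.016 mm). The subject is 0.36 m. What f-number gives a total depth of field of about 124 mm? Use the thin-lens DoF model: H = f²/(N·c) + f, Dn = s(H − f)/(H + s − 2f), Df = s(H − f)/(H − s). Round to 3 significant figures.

Write h = H − f = f²/(N·c). The thin-lens limits are Dn = s·h/(h + (s−f)) and Df = s·h/(h − (s−f)), so DoF = Df − Dn = 2·s·(s−f)·h / (h² − (s−f)²).
That is a quadratic in h: DoF·h² − 2·s·(s−f)·h − DoF·(s−f)² = 0 ⇒ h = (s−f)·(s + √(s² + DoF²)) / DoF = 336 × (360 + √(360² + 124²)) / 124 = 336 × (360 + 380.757) / 124 ≈ 2007.2 mm.
Then N = f²/(c·h) = 24² / (0.016 × 2007.2) = 576 / 32.115 ≈ 17.9.

f/17.9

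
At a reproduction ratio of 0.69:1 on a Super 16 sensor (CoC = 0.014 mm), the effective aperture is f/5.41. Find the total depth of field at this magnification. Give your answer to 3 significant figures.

0.318 mm

At magnification m, DoF ≈ 2·N_eff·c/m² = 2 × 5.41 × 0.014 / 0.69² = 0.1515 / 0.4761 ≈ 0.318 mm.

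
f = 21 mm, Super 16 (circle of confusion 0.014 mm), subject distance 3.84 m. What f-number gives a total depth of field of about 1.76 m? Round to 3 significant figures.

Write h = H − f = f²/(N·c). The thin-lens limits are Dn = s·h/(h + (s−f)) and Df = s·h/(h − (s−f)), so DoF = Df − Dn = 2·s·(s−f)·h / (h² − (s−f)²).
That is a quadratic in h: DoF·h² − 2·s·(s−f)·h − DoF·(s−f)² = 0 ⇒ h = (s−f)·(s + √(s² + DoF²)) / DoF = 3819 × (3840 + √(3840² + 1760²)) / 1760 = 3819 × (3840 + 4224.12) / 1760 ≈ 17498 mm.
Then N = f²/(c·h) = 21² / (0.014 × 17498) = 441 / 244.98 ≈ 1.80.

f/1.80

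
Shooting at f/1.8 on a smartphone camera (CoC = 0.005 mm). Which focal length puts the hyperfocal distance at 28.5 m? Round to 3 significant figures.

16.0 mm

From H = f²/(N·c) + f, with f ≪ H: f ≈ √(H·N·c) = √(28500 × 1.8 × 0.005) = √256.50 ≈ 16.02 mm.
The +f correction barely moves this — solving exactly, f² + N·c·f − N·c·H = 0 ⇒ f = (−N·c + √((N·c)² + 4·N·c·H))/2 = (−0.009 + √1026.0)/2 ≈ 16.011 mm, so f ≈ 16.0 mm.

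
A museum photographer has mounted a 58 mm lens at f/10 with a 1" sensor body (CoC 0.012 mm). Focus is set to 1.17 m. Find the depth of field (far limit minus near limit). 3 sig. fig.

93.0 mm

Hyperfocal distance H = f²/(N·c) + f = 58²/(10 × 0.012) + 58 = 3364/0.12 + 58 ≈ 28091.3 mm ≈ 28.09 m.
Near limit Dn = s·(H − f)/(H + s − 2f) = 1170 × (28091.3 − 58) / (28091.3 + 1170 − 2 × 58) = 1170 × 28033.3 / 29145.3 ≈ 1125.360 mm.
Far limit Df = s·(H − f)/(H − s) = 1170 × (28091.3 − 58) / (28091.3 − 1170) = 1170 × 28033.3 / 26921.3 ≈ 1218.327 mm.
Depth of field = Df − Dn = 1218.327 − 1125.360 ≈ 92.967 mm.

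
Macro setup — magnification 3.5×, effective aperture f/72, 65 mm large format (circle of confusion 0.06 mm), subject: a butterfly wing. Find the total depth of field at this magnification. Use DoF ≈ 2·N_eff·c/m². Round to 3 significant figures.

0.705 mm

At magnification m, DoF ≈ 2·N_eff·c/m² = 2 × 72 × 0.06 / 3.5² = 8.64 / 12.25 ≈ 0.705 mm.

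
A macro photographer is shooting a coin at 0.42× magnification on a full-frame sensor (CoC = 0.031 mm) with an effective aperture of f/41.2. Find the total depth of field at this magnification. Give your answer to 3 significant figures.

14.5 mm

At magnification m, DoF ≈ 2·N_eff·c/m² = 2 × 41.2 × 0.031 / 0.42² = 2.554 / 0.1764 ≈ 14.5 mm.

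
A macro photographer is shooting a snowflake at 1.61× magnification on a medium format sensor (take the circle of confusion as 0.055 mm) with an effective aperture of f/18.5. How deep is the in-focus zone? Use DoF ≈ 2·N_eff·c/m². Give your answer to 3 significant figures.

0.785 mm

At magnification m, DoF ≈ 2·N_eff·c/m² = 2 × 18.5 × 0.055 / 1.61² = 2.035 / 2.592 ≈ 0.785 mm.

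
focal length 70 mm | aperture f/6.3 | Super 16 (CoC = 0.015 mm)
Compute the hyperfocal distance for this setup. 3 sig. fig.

Hyperfocal distance H = f²/(N·c) + f = 70²/(6.3 × 0.015) + 70 = 4900/0.0945 + 70 ≈ 51921.9 mm ≈ 51.9 m.

51.9 m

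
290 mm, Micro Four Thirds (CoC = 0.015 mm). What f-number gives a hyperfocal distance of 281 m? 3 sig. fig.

f/20

Rearrange H = f²/(N·c) + f for N: N = f² / ((H − f)·c).
N = 290² / ((281000 − 290) × 0.015) = 84100 / 4211 ≈ 20.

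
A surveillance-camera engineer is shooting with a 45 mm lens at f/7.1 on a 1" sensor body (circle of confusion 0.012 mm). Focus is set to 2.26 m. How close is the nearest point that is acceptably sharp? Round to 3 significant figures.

2.07 m

Hyperfocal distance H = f²/(N·c) + f = 45²/(7.1 × 0.012) + 45 = 2025/0.0852 + 45 ≈ 23812.6 mm ≈ 23.81 m.
Near limit Dn = s·(H − f)/(H + s − 2f) = 2260 × (23812.6 − 45) / (23812.6 + 2260 − 2 × 45) = 2260 × 23767.6 / 25982.6 ≈ 2067.3 mm ≈ 2.07 m.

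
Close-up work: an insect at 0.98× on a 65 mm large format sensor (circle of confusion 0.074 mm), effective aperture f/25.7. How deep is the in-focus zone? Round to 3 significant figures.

3.96 mm

At magnification m, DoF ≈ 2·N_eff·c/m² = 2 × 25.7 × 0.074 / 0.98² = 3.804 / 0.9604 ≈ 3.96 mm.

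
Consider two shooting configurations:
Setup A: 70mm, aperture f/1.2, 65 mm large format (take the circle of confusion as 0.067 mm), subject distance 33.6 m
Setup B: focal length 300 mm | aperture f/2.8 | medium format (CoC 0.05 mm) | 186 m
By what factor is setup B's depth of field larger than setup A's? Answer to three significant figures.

2.21

Setup A: H = 70²/(1.2×0.067) + 70 ≈ 61015.3 mm; DoF = Df − Dn = 74694 − 21675 ≈ 53019 mm.
Setup B: H = 300²/(2.8×0.05) + 300 ≈ 643157.1 mm; DoF = Df − Dn = 261554 − 144313 ≈ 117241 mm.
Ratio = 117241 / 53019 ≈ 2.21.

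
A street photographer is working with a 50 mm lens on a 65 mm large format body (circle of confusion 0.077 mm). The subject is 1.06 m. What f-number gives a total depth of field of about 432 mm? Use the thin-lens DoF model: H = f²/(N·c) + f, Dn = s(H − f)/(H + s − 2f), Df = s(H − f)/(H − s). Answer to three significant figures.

f/6.30

Write h = H − f = f²/(N·c). The thin-lens limits are Dn = s·h/(h + (s−f)) and Df = s·h/(h − (s−f)), so DoF = Df − Dn = 2·s·(s−f)·h / (h² − (s−f)²).
That is a quadratic in h: DoF·h² − 2·s·(s−f)·h − DoF·(s−f)² = 0 ⇒ h = (s−f)·(s + √(s² + DoF²)) / DoF = 1010 × (1060 + √(1060² + 432²)) / 432 = 1010 × (1060 + 1144.65) / 432 ≈ 5154.4 mm.
Then N = f²/(c·h) = 50² / (0.077 × 5154.4) = 2500 / 396.89 ≈ 6.30.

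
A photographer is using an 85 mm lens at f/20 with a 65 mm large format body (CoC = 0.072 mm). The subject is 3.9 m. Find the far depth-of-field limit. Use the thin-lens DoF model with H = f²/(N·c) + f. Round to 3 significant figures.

16.3 m

Hyperfocal distance H = f²/(N·c) + f = 85²/(20 × 0.072) + 85 = 7225/1.44 + 85 ≈ 5102.4 mm ≈ 5.102 m.
Far limit Df = s·(H − f)/(H − s) = 3900 × (5102.4 − 85) / (5102.4 − 3900) = 3900 × 5017.4 / 1202.4 ≈ 16274 mm ≈ 16.3 m.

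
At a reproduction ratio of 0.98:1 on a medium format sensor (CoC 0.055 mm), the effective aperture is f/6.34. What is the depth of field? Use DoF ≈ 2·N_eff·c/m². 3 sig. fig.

0.726 mm

At magnification m, DoF ≈ 2·N_eff·c/m² = 2 × 6.34 × 0.055 / 0.98² = 0.6974 / 0.9604 ≈ 0.726 mm.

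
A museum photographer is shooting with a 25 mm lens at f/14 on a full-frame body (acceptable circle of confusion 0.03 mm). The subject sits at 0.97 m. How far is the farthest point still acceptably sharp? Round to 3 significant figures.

2.66 m

Hyperfocal distance H = f²/(N·c) + f = 25²/(14 × 0.03) + 25 = 625/0.42 + 25 ≈ 1513.1 mm ≈ 1.513 m.
Far limit Df = s·(H − f)/(H − s) = 970 × (1513.1 − 25) / (1513.1 − 970) = 970 × 1488.1 / 543.1 ≈ 2657.8 mm ≈ 2.66 m.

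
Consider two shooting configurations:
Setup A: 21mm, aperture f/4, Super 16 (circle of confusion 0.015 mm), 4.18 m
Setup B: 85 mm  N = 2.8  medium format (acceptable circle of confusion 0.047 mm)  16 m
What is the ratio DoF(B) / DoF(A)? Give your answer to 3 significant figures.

Setup A: H = 21²/(4×0.015) + 21 ≈ 7371.0 mm; DoF = Df − Dn = 9628.0 − 2669.5 ≈ 6958.5 mm.
Setup B: H = 85²/(2.8×0.047) + 85 ≈ 54986.2 mm; DoF = Df − Dn = 22532 − 12404 ≈ 10128 mm.
Ratio = 10128 / 6958.5 ≈ 1.46.

1.46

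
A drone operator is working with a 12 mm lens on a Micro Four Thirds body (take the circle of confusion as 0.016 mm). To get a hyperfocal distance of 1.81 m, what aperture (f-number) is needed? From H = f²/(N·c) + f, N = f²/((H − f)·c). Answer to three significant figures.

f/5.01

Rearrange H = f²/(N·c) + f for N: N = f² / ((H − f)·c).
N = 12² / ((1810 − 12) × 0.016) = 144 / 28.77 ≈ 5.01.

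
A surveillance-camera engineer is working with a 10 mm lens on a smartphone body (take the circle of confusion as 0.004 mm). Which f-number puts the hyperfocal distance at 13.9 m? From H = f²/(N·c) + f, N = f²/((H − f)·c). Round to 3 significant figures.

f/1.80

Rearrange H = f²/(N·c) + f for N: N = f² / ((H − f)·c).
N = 10² / ((13900 − 10) × 0.004) = 100 / 55.56 ≈ 1.80.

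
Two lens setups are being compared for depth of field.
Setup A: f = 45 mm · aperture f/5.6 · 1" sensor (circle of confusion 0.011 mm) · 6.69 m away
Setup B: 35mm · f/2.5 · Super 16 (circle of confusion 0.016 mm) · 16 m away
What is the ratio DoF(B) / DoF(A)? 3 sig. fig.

8.12

Setup A: H = 45²/(5.6×0.011) + 45 ≈ 32918.4 mm; DoF = Df − Dn = 8384.9 − 5565.1 ≈ 2819.8 mm.
Setup B: H = 35²/(2.5×0.016) + 35 ≈ 30660.0 mm; DoF = Df − Dn = 33424 − 10517 ≈ 22907 mm.
Ratio = 22907 / 2819.8 ≈ 8.12.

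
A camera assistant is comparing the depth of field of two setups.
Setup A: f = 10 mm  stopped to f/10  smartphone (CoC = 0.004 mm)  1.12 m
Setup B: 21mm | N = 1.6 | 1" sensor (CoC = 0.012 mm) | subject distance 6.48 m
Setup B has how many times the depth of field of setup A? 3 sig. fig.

Setup A: H = 10²/(10×0.004) + 10 ≈ 2510.0 mm; DoF = Df − Dn = 2014.4 − 775.6 ≈ 1238.8 mm.
Setup B: H = 21²/(1.6×0.012) + 21 ≈ 22989.7 mm; DoF = Df − Dn = 9015.1 − 5057.7 ≈ 3957.4 mm.
Ratio = 3957.4 / 1238.8 ≈ 3.19.

3.19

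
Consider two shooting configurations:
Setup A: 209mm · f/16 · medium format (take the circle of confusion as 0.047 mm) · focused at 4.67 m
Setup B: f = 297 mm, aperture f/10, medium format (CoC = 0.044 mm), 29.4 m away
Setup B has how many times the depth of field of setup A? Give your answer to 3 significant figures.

Setup A: H = 209²/(16×0.047) + 209 ≈ 58295.4 mm; DoF = Df − Dn = 5058.49 − 4336.93 ≈ 721.56 mm.
Setup B: H = 297²/(10×0.044) + 297 ≈ 200772.0 mm; DoF = Df − Dn = 34392.8 − 25673.0 ≈ 8719.8 mm.
Ratio = 8719.8 / 721.56 ≈ 12.1.

12.1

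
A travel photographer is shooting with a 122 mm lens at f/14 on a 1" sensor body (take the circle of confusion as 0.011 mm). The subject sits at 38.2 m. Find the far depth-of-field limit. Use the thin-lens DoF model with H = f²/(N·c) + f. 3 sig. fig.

Hyperfocal distance H = f²/(N·c) + f = 122²/(14 × 0.011) + 122 = 14884/0.154 + 122 ≈ 96771.4 mm ≈ 96.77 m.
Far limit Df = s·(H − f)/(H − s) = 38200 × (96771.4 − 122) / (96771.4 − 38200) = 38200 × 96649.4 / 58571.4 ≈ 63034 mm ≈ 63.0 m.

63.0 m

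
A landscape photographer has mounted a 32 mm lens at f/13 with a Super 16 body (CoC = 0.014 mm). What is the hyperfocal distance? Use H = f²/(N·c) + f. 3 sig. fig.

Hyperfocal distance H = f²/(N·c) + f = 32²/(13 × 0.014) + 32 = 1024/0.182 + 32 ≈ 5658.4 mm ≈ 5.66 m.

5.66 m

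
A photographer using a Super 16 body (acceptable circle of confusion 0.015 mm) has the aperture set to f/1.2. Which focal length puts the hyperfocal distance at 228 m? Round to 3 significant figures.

From H = f²/(N·c) + f, with f ≪ H: f ≈ √(H·N·c) = √(228000 × 1.2 × 0.015) = √4104.0 ≈ 64.06 mm.
The +f correction barely moves this — solving exactly, f² + N·c·f − N·c·H = 0 ⇒ f = (−N·c + √((N·c)² + 4·N·c·H))/2 = (−0.018 + √16416)/2 ≈ 64.053 mm, so f ≈ 64.1 mm.

64.1 mm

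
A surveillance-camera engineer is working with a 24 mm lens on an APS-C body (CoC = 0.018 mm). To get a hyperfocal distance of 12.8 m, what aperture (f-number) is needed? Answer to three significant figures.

f/2.50

Rearrange H = f²/(N·c) + f for N: N = f² / ((H − f)·c).
N = 24² / ((12800 − 24) × 0.018) = 576 / 230.0 ≈ 2.50.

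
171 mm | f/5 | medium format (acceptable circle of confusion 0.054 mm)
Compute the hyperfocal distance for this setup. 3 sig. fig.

108 m

Hyperfocal distance H = f²/(N·c) + f = 171²/(5 × 0.054) + 171 = 29241/0.27 + 171 ≈ 108471.0 mm ≈ 108 m.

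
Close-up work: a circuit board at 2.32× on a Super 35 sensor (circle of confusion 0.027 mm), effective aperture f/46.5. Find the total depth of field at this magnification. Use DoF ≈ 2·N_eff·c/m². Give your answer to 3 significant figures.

0.467 mm

At magnification m, DoF ≈ 2·N_eff·c/m² = 2 × 46.5 × 0.027 / 2.32² = 2.511 / 5.382 ≈ 0.467 mm.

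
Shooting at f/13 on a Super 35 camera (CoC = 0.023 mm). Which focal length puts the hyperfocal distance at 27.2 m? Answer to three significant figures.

From H = f²/(N·c) + f, with f ≪ H: f ≈ √(H·N·c) = √(27200 × 13 × 0.023) = √8132.8 ≈ 90.18 mm.
Exact: f² + N·c·f − N·c·H = 0 ⇒ f = (−N·c + √((N·c)² + 4·N·c·H))/2 = (−0.299 + √32531)/2 ≈ 90.033 mm ≈ 90.0 mm.

90.0 mm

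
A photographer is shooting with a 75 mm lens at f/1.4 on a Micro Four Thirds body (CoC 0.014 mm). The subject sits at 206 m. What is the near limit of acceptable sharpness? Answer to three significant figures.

120 m

Hyperfocal distance H = f²/(N·c) + f = 75²/(1.4 × 0.014) + 75 = 5625/0.0196 + 75 ≈ 287064.8 mm ≈ 287.1 m.
Near limit Dn = s·(H − f)/(H + s − 2f) = 206000 × (287064.8 − 75) / (287064.8 + 206000 − 2 × 75) = 206000 × 286989.8 / 492914.8 ≈ 119939 mm ≈ 120 m.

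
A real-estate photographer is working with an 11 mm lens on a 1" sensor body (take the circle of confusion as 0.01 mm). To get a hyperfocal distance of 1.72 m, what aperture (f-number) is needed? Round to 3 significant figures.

Rearrange H = f²/(N·c) + f for N: N = f² / ((H − f)·c).
N = 11² / ((1720 − 11) × 0.01) = 121 / 17.09 ≈ 7.08.

f/7.08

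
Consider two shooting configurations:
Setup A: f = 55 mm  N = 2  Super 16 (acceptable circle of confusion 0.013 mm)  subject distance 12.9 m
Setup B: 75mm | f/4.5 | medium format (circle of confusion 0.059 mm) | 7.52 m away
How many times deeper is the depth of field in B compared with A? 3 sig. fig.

2.09

Setup A: H = 55²/(2×0.013) + 55 ≈ 116401.2 mm; DoF = Df − Dn = 14501.0 − 11617.4 ≈ 2883.6 mm.
Setup B: H = 75²/(4.5×0.059) + 75 ≈ 21261.4 mm; DoF = Df − Dn = 11594.3 − 5564.6 ≈ 6029.7 mm.
Ratio = 6029.7 / 2883.6 ≈ 2.09.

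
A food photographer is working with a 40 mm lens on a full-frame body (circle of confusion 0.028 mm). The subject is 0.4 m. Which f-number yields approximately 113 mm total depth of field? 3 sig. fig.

f/22

Write h = H − f = f²/(N·c). The thin-lens limits are Dn = s·h/(h + (s−f)) and Df = s·h/(h − (s−f)), so DoF = Df − Dn = 2·s·(s−f)·h / (h² − (s−f)²).
That is a quadratic in h: DoF·h² − 2·s·(s−f)·h − DoF·(s−f)² = 0 ⇒ h = (s−f)·(s + √(s² + DoF²)) / DoF = 360 × (400 + √(400² + 113²)) / 113 = 360 × (400 + 415.655) / 113 ≈ 2598.5 mm.
Then N = f²/(c·h) = 40² / (0.028 × 2598.5) = 1600 / 72.759 ≈ 22.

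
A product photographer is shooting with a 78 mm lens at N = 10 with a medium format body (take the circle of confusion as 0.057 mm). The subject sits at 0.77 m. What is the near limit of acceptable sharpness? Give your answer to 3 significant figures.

Hyperfocal distance H = f²/(N·c) + f = 78²/(10 × 0.057) + 78 = 6084/0.57 + 78 ≈ 10751.7 mm ≈ 10.75 m.
Near limit Dn = s·(H − f)/(H + s − 2f) = 770 × (10751.7 − 78) / (10751.7 + 770 − 2 × 78) = 770 × 10673.7 / 11365.7 ≈ 723.12 mm ≈ 0.723 m.

0.723 m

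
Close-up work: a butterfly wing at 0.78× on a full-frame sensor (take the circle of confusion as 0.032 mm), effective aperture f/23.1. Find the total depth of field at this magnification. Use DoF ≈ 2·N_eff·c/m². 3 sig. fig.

At magnification m, DoF ≈ 2·N_eff·c/m² = 2 × 23.1 × 0.032 / 0.78² = 1.478 / 0.6084 ≈ 2.43 mm.

2.43 mm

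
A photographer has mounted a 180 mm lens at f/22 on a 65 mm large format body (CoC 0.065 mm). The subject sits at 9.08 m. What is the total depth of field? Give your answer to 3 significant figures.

8.43 m

Hyperfocal distance H = f²/(N·c) + f = 180²/(22 × 0.065) + 180 = 32400/1.43 + 180 ≈ 22837.3 mm ≈ 22.84 m.
Near limit Dn = s·(H − f)/(H + s − 2f) = 9080 × (22837.3 − 180) / (22837.3 + 9080 − 2 × 180) = 9080 × 22657.3 / 31557.3 ≈ 6519.2 mm.
Far limit Df = s·(H − f)/(H − s) = 9080 × (22837.3 − 180) / (22837.3 − 9080) = 9080 × 22657.3 / 13757.3 ≈ 14954.1 mm.
Depth of field = Df − Dn = 14954.1 − 6519.2 ≈ 8434.9 mm ≈ 8.43 m.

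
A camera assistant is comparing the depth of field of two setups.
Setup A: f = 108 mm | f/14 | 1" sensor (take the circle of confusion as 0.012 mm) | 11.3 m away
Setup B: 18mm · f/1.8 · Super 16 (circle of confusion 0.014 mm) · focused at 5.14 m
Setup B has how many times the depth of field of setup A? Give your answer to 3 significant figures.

Setup A: H = 108²/(14×0.012) + 108 ≈ 69536.6 mm; DoF = Df − Dn = 13471.7 − 9731.3 ≈ 3740.4 mm.
Setup B: H = 18²/(1.8×0.014) + 18 ≈ 12875.1 mm; DoF = Df − Dn = 8543.6 − 3675.7 ≈ 4867.9 mm.
Ratio = 4867.9 / 3740.4 ≈ 1.30.

1.30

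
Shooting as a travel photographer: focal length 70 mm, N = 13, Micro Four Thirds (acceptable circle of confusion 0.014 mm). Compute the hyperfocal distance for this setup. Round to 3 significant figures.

27.0 m

Hyperfocal distance H = f²/(N·c) + f = 70²/(13 × 0.014) + 70 = 4900/0.182 + 70 ≈ 26993.1 mm ≈ 27.0 m.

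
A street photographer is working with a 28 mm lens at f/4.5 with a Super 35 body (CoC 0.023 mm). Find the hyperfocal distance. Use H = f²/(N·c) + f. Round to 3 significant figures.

7.60 m

Hyperfocal distance H = f²/(N·c) + f = 28²/(4.5 × 0.023) + 28 = 784/0.1035 + 28 ≈ 7602.9 mm ≈ 7.60 m.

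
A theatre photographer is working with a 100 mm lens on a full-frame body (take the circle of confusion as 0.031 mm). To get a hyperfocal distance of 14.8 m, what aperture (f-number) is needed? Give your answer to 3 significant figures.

f/21.9

Rearrange H = f²/(N·c) + f for N: N = f² / ((H − f)·c).
N = 100² / ((14800 − 100) × 0.031) = 10000 / 455.7 ≈ 21.9.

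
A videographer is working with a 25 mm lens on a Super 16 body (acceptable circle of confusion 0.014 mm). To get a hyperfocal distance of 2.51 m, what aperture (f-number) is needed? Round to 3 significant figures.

Rearrange H = f²/(N·c) + f for N: N = f² / ((H − f)·c).
N = 25² / ((2510 − 25) × 0.014) = 625 / 34.79 ≈ 18.

f/18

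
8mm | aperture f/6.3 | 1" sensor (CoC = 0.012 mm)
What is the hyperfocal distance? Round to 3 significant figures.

Hyperfocal distance H = f²/(N·c) + f = 8²/(6.3 × 0.012) + 8 = 64/0.0756 + 8 ≈ 854.6 mm ≈ 0.855 m.

0.855 m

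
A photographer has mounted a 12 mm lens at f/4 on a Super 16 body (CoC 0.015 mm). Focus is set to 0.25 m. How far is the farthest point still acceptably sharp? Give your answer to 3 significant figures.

Hyperfocal distance H = f²/(N·c) + f = 12²/(4 × 0.015) + 12 = 144/0.06 + 12 ≈ 2412.0 mm ≈ 2.412 m.
Far limit Df = s·(H − f)/(H − s) = 250 × (2412.0 − 12) / (2412.0 − 250) = 250 × 2400.0 / 2162.0 ≈ 277.52 mm.

278 mm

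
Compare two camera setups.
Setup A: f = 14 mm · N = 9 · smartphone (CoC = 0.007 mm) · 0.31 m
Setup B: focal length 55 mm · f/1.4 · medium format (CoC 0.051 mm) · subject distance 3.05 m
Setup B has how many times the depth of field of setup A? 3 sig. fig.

7.28

Setup A: H = 14²/(9×0.007) + 14 ≈ 3125.1 mm; DoF = Df − Dn = 342.596 − 283.068 ≈ 59.528 mm.
Setup B: H = 55²/(1.4×0.051) + 55 ≈ 42421.9 mm; DoF = Df − Dn = 3282.01 − 2848.63 ≈ 433.38 mm.
Ratio = 433.38 / 59.528 ≈ 7.28.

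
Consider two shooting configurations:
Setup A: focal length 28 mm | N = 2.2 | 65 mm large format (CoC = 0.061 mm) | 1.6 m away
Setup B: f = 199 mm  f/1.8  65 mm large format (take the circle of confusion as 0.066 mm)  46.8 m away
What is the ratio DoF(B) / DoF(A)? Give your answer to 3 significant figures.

Setup A: H = 28²/(2.2×0.061) + 28 ≈ 5870.0 mm; DoF = Df − Dn = 2189.04 − 1260.75 ≈ 928.29 mm.
Setup B: H = 199²/(1.8×0.066) + 199 ≈ 333540.8 mm; DoF = Df − Dn = 54406 − 41060 ≈ 13346 mm.
Ratio = 13346 / 928.29 ≈ 14.4.

14.4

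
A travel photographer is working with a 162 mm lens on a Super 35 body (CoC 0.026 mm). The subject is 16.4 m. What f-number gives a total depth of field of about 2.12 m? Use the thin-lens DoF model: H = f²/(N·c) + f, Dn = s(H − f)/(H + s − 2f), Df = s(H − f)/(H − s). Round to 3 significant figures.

Write h = H − f = f²/(N·c). The thin-lens limits are Dn = s·h/(h + (s−f)) and Df = s·h/(h − (s−f)), so DoF = Df − Dn = 2·s·(s−f)·h / (h² − (s−f)²).
That is a quadratic in h: DoF·h² − 2·s·(s−f)·h − DoF·(s−f)² = 0 ⇒ h = (s−f)·(s + √(s² + DoF²)) / DoF = 16238 × (16400 + √(16400² + 2120²)) / 2120 = 16238 × (16400 + 16536.5) / 2120 ≈ 252275 mm.
Then N = f²/(c·h) = 162² / (0.026 × 252275) = 26244 / 6559.1 ≈ 4.

f/4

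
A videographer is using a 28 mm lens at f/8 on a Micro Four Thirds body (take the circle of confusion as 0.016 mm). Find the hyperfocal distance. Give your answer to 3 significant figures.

Hyperfocal distance H = f²/(N·c) + f = 28²/(8 × 0.016) + 28 = 784/0.128 + 28 ≈ 6153.0 mm ≈ 6.15 m.

6.15 m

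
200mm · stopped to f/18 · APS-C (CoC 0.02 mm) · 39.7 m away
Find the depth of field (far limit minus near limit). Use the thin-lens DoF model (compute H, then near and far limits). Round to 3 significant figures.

32.3 m

Hyperfocal distance H = f²/(N·c) + f = 200²/(18 × 0.02) + 200 = 40000/0.36 + 200 ≈ 111311.1 mm ≈ 111.3 m.
Near limit Dn = s·(H − f)/(H + s − 2f) = 39700 × (111311.1 − 200) / (111311.1 + 39700 − 2 × 200) = 39700 × 111111.1 / 150611.1 ≈ 29288 mm.
Far limit Df = s·(H − f)/(H − s) = 39700 × (111311.1 − 200) / (111311.1 − 39700) = 39700 × 111111.1 / 71611.1 ≈ 61598 mm.
Depth of field = Df − Dn = 61598 − 29288 ≈ 32310 mm ≈ 32.3 m.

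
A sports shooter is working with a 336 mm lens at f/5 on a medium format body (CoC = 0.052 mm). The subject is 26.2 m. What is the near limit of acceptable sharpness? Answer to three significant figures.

Hyperfocal distance H = f²/(N·c) + f = 336²/(5 × 0.052) + 336 = 112896/0.26 + 336 ≈ 434551.4 mm ≈ 434.6 m.
Near limit Dn = s·(H − f)/(H + s − 2f) = 26200 × (434551.4 − 336) / (434551.4 + 26200 − 2 × 336) = 26200 × 434215.4 / 460079.4 ≈ 24727 mm ≈ 24.7 m.

24.7 m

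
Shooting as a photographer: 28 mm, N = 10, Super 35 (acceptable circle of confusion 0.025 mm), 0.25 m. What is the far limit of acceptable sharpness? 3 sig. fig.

Hyperfocal distance H = f²/(N·c) + f = 28²/(10 × 0.025) + 28 = 784/0.25 + 28 ≈ 3164.0 mm ≈ 3.164 m.
Far limit Df = s·(H − f)/(H − s) = 250 × (3164.0 − 28) / (3164.0 − 250) = 250 × 3136.0 / 2914.0 ≈ 269.05 mm.

269 mm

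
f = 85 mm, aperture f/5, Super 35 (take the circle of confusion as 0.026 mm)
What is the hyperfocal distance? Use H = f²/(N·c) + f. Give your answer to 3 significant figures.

Hyperfocal distance H = f²/(N·c) + f = 85²/(5 × 0.026) + 85 = 7225/0.13 + 85 ≈ 55661.9 mm ≈ 55.7 m.

55.7 m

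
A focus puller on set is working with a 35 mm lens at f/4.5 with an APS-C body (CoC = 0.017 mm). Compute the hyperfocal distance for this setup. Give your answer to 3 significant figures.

16.0 m

Hyperfocal distance H = f²/(N·c) + f = 35²/(4.5 × 0.017) + 35 = 1225/0.0765 + 35 ≈ 16048.1 mm ≈ 16.0 m.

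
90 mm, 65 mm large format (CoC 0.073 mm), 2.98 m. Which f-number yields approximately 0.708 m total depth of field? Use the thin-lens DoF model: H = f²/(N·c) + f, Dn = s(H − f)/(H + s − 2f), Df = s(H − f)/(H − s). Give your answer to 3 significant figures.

f/4.50

Write h = H − f = f²/(N·c). The thin-lens limits are Dn = s·h/(h + (s−f)) and Df = s·h/(h − (s−f)), so DoF = Df − Dn = 2·s·(s−f)·h / (h² − (s−f)²).
That is a quadratic in h: DoF·h² − 2·s·(s−f)·h − DoF·(s−f)² = 0 ⇒ h = (s−f)·(s + √(s² + DoF²)) / DoF = 2890 × (2980 + √(2980² + 708²)) / 708 = 2890 × (2980 + 3062.95) / 708 ≈ 24667 mm.
Then N = f²/(c·h) = 90² / (0.073 × 24667) = 8100 / 1800.7 ≈ 4.50.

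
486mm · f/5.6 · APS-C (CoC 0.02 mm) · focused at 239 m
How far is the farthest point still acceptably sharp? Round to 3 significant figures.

269 m

Hyperfocal distance H = f²/(N·c) + f = 486²/(5.6 × 0.02) + 486 = 236196/0.112 + 486 ≈ 2109378.9 mm ≈ 2109 m.
Far limit Df = s·(H − f)/(H − s) = 239000 × (2109378.9 − 486) / (2109378.9 − 239000) = 239000 × 2108892.9 / 1870378.9 ≈ 269478 mm ≈ 269 m.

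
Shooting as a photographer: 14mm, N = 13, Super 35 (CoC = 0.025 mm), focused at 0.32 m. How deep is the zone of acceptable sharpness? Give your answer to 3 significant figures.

Hyperfocal distance H = f²/(N·c) + f = 14²/(13 × 0.025) + 14 = 196/0.325 + 14 ≈ 617.1 mm ≈ 0.617 m.
Near limit Dn = s·(H − f)/(H + s − 2f) = 320 × (617.1 − 14) / (617.1 + 320 − 2 × 14) = 320 × 603.1 / 909.1 ≈ 212.29 mm.
Far limit Df = s·(H − f)/(H − s) = 320 × (617.1 − 14) / (617.1 − 320) = 320 × 603.1 / 297.1 ≈ 649.61 mm.
Depth of field = Df − Dn = 649.61 − 212.29 ≈ 437.32 mm.

437 mm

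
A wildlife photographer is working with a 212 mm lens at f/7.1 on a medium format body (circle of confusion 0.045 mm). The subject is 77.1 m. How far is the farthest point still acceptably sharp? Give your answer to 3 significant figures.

Hyperfocal distance H = f²/(N·c) + f = 212²/(7.1 × 0.045) + 212 = 44944/0.3195 + 212 ≈ 140881.8 mm ≈ 140.9 m.
Far limit Df = s·(H − f)/(H − s) = 77100 × (140881.8 − 212) / (140881.8 − 77100) = 77100 × 140669.8 / 63781.8 ≈ 170043 mm ≈ 170 m.

170 m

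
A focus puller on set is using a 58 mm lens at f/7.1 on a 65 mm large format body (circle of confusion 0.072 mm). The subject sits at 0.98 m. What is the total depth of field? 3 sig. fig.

280 mm

Hyperfocal distance H = f²/(N·c) + f = 58²/(7.1 × 0.072) + 58 = 3364/0.5112 + 58 ≈ 6638.6 mm ≈ 6.639 m.
Near limit Dn = s·(H − f)/(H + s − 2f) = 980 × (6638.6 − 58) / (6638.6 + 980 − 2 × 58) = 980 × 6580.6 / 7502.6 ≈ 859.57 mm.
Far limit Df = s·(H − f)/(H − s) = 980 × (6638.6 − 58) / (6638.6 − 980) = 980 × 6580.6 / 5658.6 ≈ 1139.68 mm.
Depth of field = Df − Dn = 1139.68 − 859.57 ≈ 280.11 mm.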